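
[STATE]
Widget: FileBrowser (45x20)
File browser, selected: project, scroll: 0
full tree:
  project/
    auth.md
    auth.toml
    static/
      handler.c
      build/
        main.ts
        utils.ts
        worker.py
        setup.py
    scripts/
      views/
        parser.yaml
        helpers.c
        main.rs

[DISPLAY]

> [-] project/                               
    auth.md                                  
    auth.toml                                
    [+] static/                              
    [+] scripts/                             
                                             
                                             
                                             
                                             
                                             
                                             
                                             
                                             
                                             
                                             
                                             
                                             
                                             
                                             
                                             


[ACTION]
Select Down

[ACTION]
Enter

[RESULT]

  [-] project/                               
  > auth.md                                  
    auth.toml                                
    [+] static/                              
    [+] scripts/                             
                                             
                                             
                                             
                                             
                                             
                                             
                                             
                                             
                                             
                                             
                                             
                                             
                                             
                                             
                                             


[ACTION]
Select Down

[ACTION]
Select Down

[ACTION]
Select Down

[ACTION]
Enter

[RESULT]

  [-] project/                               
    auth.md                                  
    auth.toml                                
    [+] static/                              
  > [-] scripts/                             
      [+] views/                             
                                             
                                             
                                             
                                             
                                             
                                             
                                             
                                             
                                             
                                             
                                             
                                             
                                             
                                             


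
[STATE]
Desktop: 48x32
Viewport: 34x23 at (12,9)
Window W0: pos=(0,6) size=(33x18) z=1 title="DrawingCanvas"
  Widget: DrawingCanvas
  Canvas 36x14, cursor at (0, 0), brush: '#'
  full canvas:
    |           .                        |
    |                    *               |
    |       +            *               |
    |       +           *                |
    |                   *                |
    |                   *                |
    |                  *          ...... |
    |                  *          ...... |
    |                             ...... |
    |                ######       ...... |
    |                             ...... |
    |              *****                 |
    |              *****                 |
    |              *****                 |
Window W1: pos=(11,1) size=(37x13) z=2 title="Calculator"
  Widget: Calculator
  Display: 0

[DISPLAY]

├───┼───┼───┼───┤                 
│ 1 │ 2 │ 3 │ - │                 
├───┼───┼───┼───┤                 
│ 0 │ . │ = │ + │                 
━━━━━━━━━━━━━━━━━━━━━━━━━━━━━━━━━━
        *           ┃             
       *          ..┃             
       *          ..┃             
                  ..┃             
     ######       ..┃             
                  ..┃             
   *****            ┃             
   *****            ┃             
   *****            ┃             
━━━━━━━━━━━━━━━━━━━━┛             
                                  
                                  
                                  
                                  
                                  
                                  
                                  
                                  


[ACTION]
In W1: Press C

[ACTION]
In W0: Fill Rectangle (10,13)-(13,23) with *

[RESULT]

├───┼───┼───┼───┤                 
│ 1 │ 2 │ 3 │ - │                 
├───┼───┼───┼───┤                 
│ 0 │ . │ = │ + │                 
━━━━━━━━━━━━━━━━━━━━━━━━━━━━━━━━━━
        *           ┃             
       *          ..┃             
       *          ..┃             
                  ..┃             
     ######       ..┃             
  ***********     ..┃             
  ***********       ┃             
  ***********       ┃             
  ***********       ┃             
━━━━━━━━━━━━━━━━━━━━┛             
                                  
                                  
                                  
                                  
                                  
                                  
                                  
                                  


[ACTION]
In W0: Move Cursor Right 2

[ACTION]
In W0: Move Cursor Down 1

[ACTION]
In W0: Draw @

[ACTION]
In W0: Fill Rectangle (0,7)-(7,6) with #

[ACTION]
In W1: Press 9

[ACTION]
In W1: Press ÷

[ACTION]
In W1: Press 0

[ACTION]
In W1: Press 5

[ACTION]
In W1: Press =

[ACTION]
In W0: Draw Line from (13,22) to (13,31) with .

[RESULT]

├───┼───┼───┼───┤                 
│ 1 │ 2 │ 3 │ - │                 
├───┼───┼───┼───┤                 
│ 0 │ . │ = │ + │                 
━━━━━━━━━━━━━━━━━━━━━━━━━━━━━━━━━━
        *           ┃             
       *          ..┃             
       *          ..┃             
                  ..┃             
     ######       ..┃             
  ***********     ..┃             
  ***********       ┃             
  ***********       ┃             
  *********.........┃             
━━━━━━━━━━━━━━━━━━━━┛             
                                  
                                  
                                  
                                  
                                  
                                  
                                  
                                  


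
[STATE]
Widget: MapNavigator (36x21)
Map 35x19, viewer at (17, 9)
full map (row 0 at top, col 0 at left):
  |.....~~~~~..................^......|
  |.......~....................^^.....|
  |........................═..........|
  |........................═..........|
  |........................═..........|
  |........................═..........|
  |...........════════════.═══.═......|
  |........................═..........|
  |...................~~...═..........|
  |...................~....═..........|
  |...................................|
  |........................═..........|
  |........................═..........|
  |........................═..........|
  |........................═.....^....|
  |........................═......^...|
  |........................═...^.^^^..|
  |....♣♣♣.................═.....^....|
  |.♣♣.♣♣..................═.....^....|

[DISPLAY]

                                    
 .....~~~~~..................^......
 .......~....................^^.....
 ........................═..........
 ........................═..........
 ........................═..........
 ........................═..........
 ...........════════════.═══.═......
 ........................═..........
 ...................~~...═..........
 .................@.~....═..........
 ...................................
 ........................═..........
 ........................═..........
 ........................═..........
 ........................═.....^....
 ........................═......^...
 ........................═...^.^^^..
 ....♣♣♣.................═.....^....
 .♣♣.♣♣..................═.....^....
                                    


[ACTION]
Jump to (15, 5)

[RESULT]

                                    
                                    
                                    
                                    
                                    
   .....~~~~~..................^....
   .......~....................^^...
   ........................═........
   ........................═........
   ........................═........
   ...............@........═........
   ...........════════════.═══.═....
   ........................═........
   ...................~~...═........
   ...................~....═........
   .................................
   ........................═........
   ........................═........
   ........................═........
   ........................═.....^..
   ........................═......^.


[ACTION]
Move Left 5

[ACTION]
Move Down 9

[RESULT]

        ........................═...
        ........................═...
        ...........════════════.═══.
        ........................═...
        ...................~~...═...
        ...................~....═...
        ............................
        ........................═...
        ........................═...
        ........................═...
        ..........@.............═...
        ........................═...
        ........................═...
        ....♣♣♣.................═...
        .♣♣.♣♣..................═...
                                    
                                    
                                    
                                    
                                    
                                    


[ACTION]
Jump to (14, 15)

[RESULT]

    ........................═.......
    ...........════════════.═══.═...
    ........................═.......
    ...................~~...═.......
    ...................~....═.......
    ................................
    ........................═.......
    ........................═.......
    ........................═.......
    ........................═.....^.
    ..............@.........═......^
    ........................═...^.^^
    ....♣♣♣.................═.....^.
    .♣♣.♣♣..................═.....^.
                                    
                                    
                                    
                                    
                                    
                                    
                                    


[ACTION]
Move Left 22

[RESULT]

                  ..................
                  ...........═══════
                  ..................
                  ..................
                  ..................
                  ..................
                  ..................
                  ..................
                  ..................
                  ..................
                  @.................
                  ..................
                  ....♣♣♣...........
                  .♣♣.♣♣............
                                    
                                    
                                    
                                    
                                    
                                    
                                    


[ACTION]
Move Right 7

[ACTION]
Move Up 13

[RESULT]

                                    
                                    
                                    
                                    
                                    
                                    
                                    
                                    
           .....~~~~~...............
           .......~.................
           .......@................═
           ........................═
           ........................═
           ........................═
           ...........════════════.═
           ........................═
           ...................~~...═
           ...................~....═
           .........................
           ........................═
           ........................═


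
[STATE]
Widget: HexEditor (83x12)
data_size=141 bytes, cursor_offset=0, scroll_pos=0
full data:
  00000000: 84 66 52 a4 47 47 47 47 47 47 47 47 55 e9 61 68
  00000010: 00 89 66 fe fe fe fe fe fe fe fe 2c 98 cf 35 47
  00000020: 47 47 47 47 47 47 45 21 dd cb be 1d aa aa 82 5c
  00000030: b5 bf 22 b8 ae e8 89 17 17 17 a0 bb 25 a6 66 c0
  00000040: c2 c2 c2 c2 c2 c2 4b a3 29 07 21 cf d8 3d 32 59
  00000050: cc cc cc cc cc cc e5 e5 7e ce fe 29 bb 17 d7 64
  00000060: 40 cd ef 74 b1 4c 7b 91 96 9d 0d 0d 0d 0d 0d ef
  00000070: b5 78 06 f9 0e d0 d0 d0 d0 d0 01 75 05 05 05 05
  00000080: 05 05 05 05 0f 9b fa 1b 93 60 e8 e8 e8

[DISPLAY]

00000000  84 66 52 a4 47 47 47 47  47 47 47 47 55 e9 61 68  |.fR.GGGGGGGGU.ah|     
00000010  00 89 66 fe fe fe fe fe  fe fe fe 2c 98 cf 35 47  |..f........,..5G|     
00000020  47 47 47 47 47 47 45 21  dd cb be 1d aa aa 82 5c  |GGGGGGE!.......\|     
00000030  b5 bf 22 b8 ae e8 89 17  17 17 a0 bb 25 a6 66 c0  |..".........%.f.|     
00000040  c2 c2 c2 c2 c2 c2 4b a3  29 07 21 cf d8 3d 32 59  |......K.).!..=2Y|     
00000050  cc cc cc cc cc cc e5 e5  7e ce fe 29 bb 17 d7 64  |........~..)...d|     
00000060  40 cd ef 74 b1 4c 7b 91  96 9d 0d 0d 0d 0d 0d ef  |@..t.L{.........|     
00000070  b5 78 06 f9 0e d0 d0 d0  d0 d0 01 75 05 05 05 05  |.x.........u....|     
00000080  05 05 05 05 0f 9b fa 1b  93 60 e8 e8 e8           |.........`...   |     
                                                                                   
                                                                                   
                                                                                   


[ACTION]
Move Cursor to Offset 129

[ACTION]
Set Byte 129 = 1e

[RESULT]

00000000  84 66 52 a4 47 47 47 47  47 47 47 47 55 e9 61 68  |.fR.GGGGGGGGU.ah|     
00000010  00 89 66 fe fe fe fe fe  fe fe fe 2c 98 cf 35 47  |..f........,..5G|     
00000020  47 47 47 47 47 47 45 21  dd cb be 1d aa aa 82 5c  |GGGGGGE!.......\|     
00000030  b5 bf 22 b8 ae e8 89 17  17 17 a0 bb 25 a6 66 c0  |..".........%.f.|     
00000040  c2 c2 c2 c2 c2 c2 4b a3  29 07 21 cf d8 3d 32 59  |......K.).!..=2Y|     
00000050  cc cc cc cc cc cc e5 e5  7e ce fe 29 bb 17 d7 64  |........~..)...d|     
00000060  40 cd ef 74 b1 4c 7b 91  96 9d 0d 0d 0d 0d 0d ef  |@..t.L{.........|     
00000070  b5 78 06 f9 0e d0 d0 d0  d0 d0 01 75 05 05 05 05  |.x.........u....|     
00000080  05 1E 05 05 0f 9b fa 1b  93 60 e8 e8 e8           |.........`...   |     
                                                                                   
                                                                                   
                                                                                   


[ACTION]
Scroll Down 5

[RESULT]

00000050  cc cc cc cc cc cc e5 e5  7e ce fe 29 bb 17 d7 64  |........~..)...d|     
00000060  40 cd ef 74 b1 4c 7b 91  96 9d 0d 0d 0d 0d 0d ef  |@..t.L{.........|     
00000070  b5 78 06 f9 0e d0 d0 d0  d0 d0 01 75 05 05 05 05  |.x.........u....|     
00000080  05 1E 05 05 0f 9b fa 1b  93 60 e8 e8 e8           |.........`...   |     
                                                                                   
                                                                                   
                                                                                   
                                                                                   
                                                                                   
                                                                                   
                                                                                   
                                                                                   


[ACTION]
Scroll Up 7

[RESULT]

00000000  84 66 52 a4 47 47 47 47  47 47 47 47 55 e9 61 68  |.fR.GGGGGGGGU.ah|     
00000010  00 89 66 fe fe fe fe fe  fe fe fe 2c 98 cf 35 47  |..f........,..5G|     
00000020  47 47 47 47 47 47 45 21  dd cb be 1d aa aa 82 5c  |GGGGGGE!.......\|     
00000030  b5 bf 22 b8 ae e8 89 17  17 17 a0 bb 25 a6 66 c0  |..".........%.f.|     
00000040  c2 c2 c2 c2 c2 c2 4b a3  29 07 21 cf d8 3d 32 59  |......K.).!..=2Y|     
00000050  cc cc cc cc cc cc e5 e5  7e ce fe 29 bb 17 d7 64  |........~..)...d|     
00000060  40 cd ef 74 b1 4c 7b 91  96 9d 0d 0d 0d 0d 0d ef  |@..t.L{.........|     
00000070  b5 78 06 f9 0e d0 d0 d0  d0 d0 01 75 05 05 05 05  |.x.........u....|     
00000080  05 1E 05 05 0f 9b fa 1b  93 60 e8 e8 e8           |.........`...   |     
                                                                                   
                                                                                   
                                                                                   


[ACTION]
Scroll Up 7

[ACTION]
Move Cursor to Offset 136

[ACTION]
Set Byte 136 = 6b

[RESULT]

00000000  84 66 52 a4 47 47 47 47  47 47 47 47 55 e9 61 68  |.fR.GGGGGGGGU.ah|     
00000010  00 89 66 fe fe fe fe fe  fe fe fe 2c 98 cf 35 47  |..f........,..5G|     
00000020  47 47 47 47 47 47 45 21  dd cb be 1d aa aa 82 5c  |GGGGGGE!.......\|     
00000030  b5 bf 22 b8 ae e8 89 17  17 17 a0 bb 25 a6 66 c0  |..".........%.f.|     
00000040  c2 c2 c2 c2 c2 c2 4b a3  29 07 21 cf d8 3d 32 59  |......K.).!..=2Y|     
00000050  cc cc cc cc cc cc e5 e5  7e ce fe 29 bb 17 d7 64  |........~..)...d|     
00000060  40 cd ef 74 b1 4c 7b 91  96 9d 0d 0d 0d 0d 0d ef  |@..t.L{.........|     
00000070  b5 78 06 f9 0e d0 d0 d0  d0 d0 01 75 05 05 05 05  |.x.........u....|     
00000080  05 1e 05 05 0f 9b fa 1b  6B 60 e8 e8 e8           |........k`...   |     
                                                                                   
                                                                                   
                                                                                   


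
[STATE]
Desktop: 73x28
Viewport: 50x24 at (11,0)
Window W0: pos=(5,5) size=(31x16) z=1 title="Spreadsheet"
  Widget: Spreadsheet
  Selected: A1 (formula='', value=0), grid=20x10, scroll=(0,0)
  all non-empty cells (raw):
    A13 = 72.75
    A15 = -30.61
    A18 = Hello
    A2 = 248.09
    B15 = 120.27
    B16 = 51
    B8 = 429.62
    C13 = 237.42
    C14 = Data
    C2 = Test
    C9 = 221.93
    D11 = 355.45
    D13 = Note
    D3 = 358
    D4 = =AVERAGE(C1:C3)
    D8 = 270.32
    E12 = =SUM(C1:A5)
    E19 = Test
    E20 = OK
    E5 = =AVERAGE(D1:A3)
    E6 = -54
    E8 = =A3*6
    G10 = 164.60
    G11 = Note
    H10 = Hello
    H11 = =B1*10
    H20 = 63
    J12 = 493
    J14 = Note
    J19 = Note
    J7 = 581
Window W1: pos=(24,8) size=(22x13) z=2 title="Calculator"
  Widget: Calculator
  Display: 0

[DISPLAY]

                                                  
                                                  
                                                  
                                                  
                                                  
━━━━━━━━━━━━━━━━━━━━━━━━┓                         
adsheet                 ┃                         
────────────────────────┨                         
             ┏━━━━━━━━━━━━━━━━━━━━┓               
  A       B  ┃ Calculator         ┃               
-------------┠────────────────────┨               
    [0]      ┃                   0┃               
 248.09      ┃┌───┬───┬───┬───┐   ┃               
      0      ┃│ 7 │ 8 │ 9 │ ÷ │   ┃               
      0      ┃├───┼───┼───┼───┤   ┃               
      0      ┃│ 4 │ 5 │ 6 │ × │   ┃               
      0      ┃├───┼───┼───┼───┤   ┃               
      0      ┃│ 1 │ 2 │ 3 │ - │   ┃               
      0  429.┃├───┼───┼───┼───┤   ┃               
      0      ┃│ 0 │ . │ = │ + │   ┃               
━━━━━━━━━━━━━┗━━━━━━━━━━━━━━━━━━━━┛               
                                                  
                                                  
                                                  


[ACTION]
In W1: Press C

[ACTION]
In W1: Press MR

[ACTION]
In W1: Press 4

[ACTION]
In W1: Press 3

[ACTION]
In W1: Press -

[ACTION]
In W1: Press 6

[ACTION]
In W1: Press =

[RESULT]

                                                  
                                                  
                                                  
                                                  
                                                  
━━━━━━━━━━━━━━━━━━━━━━━━┓                         
adsheet                 ┃                         
────────────────────────┨                         
             ┏━━━━━━━━━━━━━━━━━━━━┓               
  A       B  ┃ Calculator         ┃               
-------------┠────────────────────┨               
    [0]      ┃                  37┃               
 248.09      ┃┌───┬───┬───┬───┐   ┃               
      0      ┃│ 7 │ 8 │ 9 │ ÷ │   ┃               
      0      ┃├───┼───┼───┼───┤   ┃               
      0      ┃│ 4 │ 5 │ 6 │ × │   ┃               
      0      ┃├───┼───┼───┼───┤   ┃               
      0      ┃│ 1 │ 2 │ 3 │ - │   ┃               
      0  429.┃├───┼───┼───┼───┤   ┃               
      0      ┃│ 0 │ . │ = │ + │   ┃               
━━━━━━━━━━━━━┗━━━━━━━━━━━━━━━━━━━━┛               
                                                  
                                                  
                                                  


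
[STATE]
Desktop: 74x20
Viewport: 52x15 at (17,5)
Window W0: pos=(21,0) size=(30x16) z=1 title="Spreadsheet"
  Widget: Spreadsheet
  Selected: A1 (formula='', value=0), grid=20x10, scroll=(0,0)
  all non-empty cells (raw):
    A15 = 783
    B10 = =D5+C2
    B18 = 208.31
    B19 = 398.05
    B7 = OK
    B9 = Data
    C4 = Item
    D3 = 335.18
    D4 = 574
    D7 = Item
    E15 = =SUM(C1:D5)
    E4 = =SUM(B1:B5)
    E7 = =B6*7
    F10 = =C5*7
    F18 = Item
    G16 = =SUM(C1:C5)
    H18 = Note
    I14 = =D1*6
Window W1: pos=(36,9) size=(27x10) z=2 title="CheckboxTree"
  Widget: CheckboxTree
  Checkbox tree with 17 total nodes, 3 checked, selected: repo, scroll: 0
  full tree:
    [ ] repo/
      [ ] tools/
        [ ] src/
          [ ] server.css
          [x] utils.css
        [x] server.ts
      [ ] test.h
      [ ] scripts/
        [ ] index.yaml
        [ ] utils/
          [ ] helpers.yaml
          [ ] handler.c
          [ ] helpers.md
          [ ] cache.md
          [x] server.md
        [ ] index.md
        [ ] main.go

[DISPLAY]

    ┃----------------------------┃                  
    ┃  1      [0]       0       0┃                  
    ┃  2        0       0       0┃                  
    ┃  3        0       0       0┃                  
    ┃  4        0  ┏━━━━━━━━━━━━━━━━━━━━━━━━━┓      
    ┃  5        0  ┃ CheckboxTree            ┃      
    ┃  6        0  ┠─────────────────────────┨      
    ┃  7        0OK┃>[-] repo/               ┃      
    ┃  8        0  ┃   [-] tools/            ┃      
    ┃  9        0Da┃     [-] src/            ┃      
    ┗━━━━━━━━━━━━━━┃       [ ] server.css    ┃      
                   ┃       [x] utils.css     ┃      
                   ┃     [x] server.ts       ┃      
                   ┗━━━━━━━━━━━━━━━━━━━━━━━━━┛      
                                                    


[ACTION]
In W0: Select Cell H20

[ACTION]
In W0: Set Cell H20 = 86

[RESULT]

    ┃----------------------------┃                  
    ┃  1        0       0       0┃                  
    ┃  2        0       0       0┃                  
    ┃  3        0       0       0┃                  
    ┃  4        0  ┏━━━━━━━━━━━━━━━━━━━━━━━━━┓      
    ┃  5        0  ┃ CheckboxTree            ┃      
    ┃  6        0  ┠─────────────────────────┨      
    ┃  7        0OK┃>[-] repo/               ┃      
    ┃  8        0  ┃   [-] tools/            ┃      
    ┃  9        0Da┃     [-] src/            ┃      
    ┗━━━━━━━━━━━━━━┃       [ ] server.css    ┃      
                   ┃       [x] utils.css     ┃      
                   ┃     [x] server.ts       ┃      
                   ┗━━━━━━━━━━━━━━━━━━━━━━━━━┛      
                                                    


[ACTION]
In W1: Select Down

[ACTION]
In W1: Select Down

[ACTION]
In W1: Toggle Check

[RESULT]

    ┃----------------------------┃                  
    ┃  1        0       0       0┃                  
    ┃  2        0       0       0┃                  
    ┃  3        0       0       0┃                  
    ┃  4        0  ┏━━━━━━━━━━━━━━━━━━━━━━━━━┓      
    ┃  5        0  ┃ CheckboxTree            ┃      
    ┃  6        0  ┠─────────────────────────┨      
    ┃  7        0OK┃ [-] repo/               ┃      
    ┃  8        0  ┃   [x] tools/            ┃      
    ┃  9        0Da┃>    [x] src/            ┃      
    ┗━━━━━━━━━━━━━━┃       [x] server.css    ┃      
                   ┃       [x] utils.css     ┃      
                   ┃     [x] server.ts       ┃      
                   ┗━━━━━━━━━━━━━━━━━━━━━━━━━┛      
                                                    


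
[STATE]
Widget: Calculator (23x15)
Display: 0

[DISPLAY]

                      0
┌───┬───┬───┬───┐      
│ 7 │ 8 │ 9 │ ÷ │      
├───┼───┼───┼───┤      
│ 4 │ 5 │ 6 │ × │      
├───┼───┼───┼───┤      
│ 1 │ 2 │ 3 │ - │      
├───┼───┼───┼───┤      
│ 0 │ . │ = │ + │      
├───┼───┼───┼───┤      
│ C │ MC│ MR│ M+│      
└───┴───┴───┴───┘      
                       
                       
                       


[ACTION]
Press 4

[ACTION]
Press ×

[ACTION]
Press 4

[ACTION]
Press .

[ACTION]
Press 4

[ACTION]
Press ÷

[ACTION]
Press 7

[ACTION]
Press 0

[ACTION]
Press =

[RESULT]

           0.2514285714
┌───┬───┬───┬───┐      
│ 7 │ 8 │ 9 │ ÷ │      
├───┼───┼───┼───┤      
│ 4 │ 5 │ 6 │ × │      
├───┼───┼───┼───┤      
│ 1 │ 2 │ 3 │ - │      
├───┼───┼───┼───┤      
│ 0 │ . │ = │ + │      
├───┼───┼───┼───┤      
│ C │ MC│ MR│ M+│      
└───┴───┴───┴───┘      
                       
                       
                       


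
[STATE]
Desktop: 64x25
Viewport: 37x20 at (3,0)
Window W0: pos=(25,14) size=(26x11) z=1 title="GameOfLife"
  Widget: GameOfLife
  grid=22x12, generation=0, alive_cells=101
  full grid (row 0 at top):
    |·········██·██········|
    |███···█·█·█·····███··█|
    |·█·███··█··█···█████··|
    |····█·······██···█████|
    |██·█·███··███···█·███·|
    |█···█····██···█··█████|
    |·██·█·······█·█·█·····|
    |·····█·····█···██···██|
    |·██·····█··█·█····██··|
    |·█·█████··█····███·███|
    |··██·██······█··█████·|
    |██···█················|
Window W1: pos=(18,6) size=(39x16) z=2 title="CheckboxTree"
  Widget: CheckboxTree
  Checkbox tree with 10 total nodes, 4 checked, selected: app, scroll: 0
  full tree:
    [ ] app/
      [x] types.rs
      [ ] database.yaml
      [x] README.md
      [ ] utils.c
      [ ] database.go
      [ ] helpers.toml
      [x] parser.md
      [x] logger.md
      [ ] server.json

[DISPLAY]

                                     
                                     
                                     
                                     
                                     
                                     
               ┏━━━━━━━━━━━━━━━━━━━━━
               ┃ CheckboxTree        
               ┠─────────────────────
               ┃>[-] app/            
               ┃   [x] types.rs      
               ┃   [ ] database.yaml 
               ┃   [x] README.md     
               ┃   [ ] utils.c       
               ┃   [ ] database.go   
               ┃   [ ] helpers.toml  
               ┃   [x] parser.md     
               ┃   [x] logger.md     
               ┃   [ ] server.json   
               ┃                     


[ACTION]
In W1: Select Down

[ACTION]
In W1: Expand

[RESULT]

                                     
                                     
                                     
                                     
                                     
                                     
               ┏━━━━━━━━━━━━━━━━━━━━━
               ┃ CheckboxTree        
               ┠─────────────────────
               ┃ [-] app/            
               ┃>  [x] types.rs      
               ┃   [ ] database.yaml 
               ┃   [x] README.md     
               ┃   [ ] utils.c       
               ┃   [ ] database.go   
               ┃   [ ] helpers.toml  
               ┃   [x] parser.md     
               ┃   [x] logger.md     
               ┃   [ ] server.json   
               ┃                     


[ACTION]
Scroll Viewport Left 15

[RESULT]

                                     
                                     
                                     
                                     
                                     
                                     
                  ┏━━━━━━━━━━━━━━━━━━
                  ┃ CheckboxTree     
                  ┠──────────────────
                  ┃ [-] app/         
                  ┃>  [x] types.rs   
                  ┃   [ ] database.ya
                  ┃   [x] README.md  
                  ┃   [ ] utils.c    
                  ┃   [ ] database.go
                  ┃   [ ] helpers.tom
                  ┃   [x] parser.md  
                  ┃   [x] logger.md  
                  ┃   [ ] server.json
                  ┃                  


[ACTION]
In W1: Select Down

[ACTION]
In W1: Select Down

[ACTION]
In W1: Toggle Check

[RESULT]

                                     
                                     
                                     
                                     
                                     
                                     
                  ┏━━━━━━━━━━━━━━━━━━
                  ┃ CheckboxTree     
                  ┠──────────────────
                  ┃ [-] app/         
                  ┃   [x] types.rs   
                  ┃   [ ] database.ya
                  ┃>  [ ] README.md  
                  ┃   [ ] utils.c    
                  ┃   [ ] database.go
                  ┃   [ ] helpers.tom
                  ┃   [x] parser.md  
                  ┃   [x] logger.md  
                  ┃   [ ] server.json
                  ┃                  


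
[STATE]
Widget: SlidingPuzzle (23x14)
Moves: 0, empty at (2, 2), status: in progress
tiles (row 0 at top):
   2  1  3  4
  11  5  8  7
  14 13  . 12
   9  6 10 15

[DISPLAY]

┌────┬────┬────┬────┐  
│  2 │  1 │  3 │  4 │  
├────┼────┼────┼────┤  
│ 11 │  5 │  8 │  7 │  
├────┼────┼────┼────┤  
│ 14 │ 13 │    │ 12 │  
├────┼────┼────┼────┤  
│  9 │  6 │ 10 │ 15 │  
└────┴────┴────┴────┘  
Moves: 0               
                       
                       
                       
                       


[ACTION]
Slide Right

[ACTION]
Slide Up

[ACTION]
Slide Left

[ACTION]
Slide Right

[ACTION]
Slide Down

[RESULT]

┌────┬────┬────┬────┐  
│  2 │  1 │  3 │  4 │  
├────┼────┼────┼────┤  
│ 11 │  5 │  8 │  7 │  
├────┼────┼────┼────┤  
│ 14 │    │ 13 │ 12 │  
├────┼────┼────┼────┤  
│  9 │  6 │ 10 │ 15 │  
└────┴────┴────┴────┘  
Moves: 5               
                       
                       
                       
                       


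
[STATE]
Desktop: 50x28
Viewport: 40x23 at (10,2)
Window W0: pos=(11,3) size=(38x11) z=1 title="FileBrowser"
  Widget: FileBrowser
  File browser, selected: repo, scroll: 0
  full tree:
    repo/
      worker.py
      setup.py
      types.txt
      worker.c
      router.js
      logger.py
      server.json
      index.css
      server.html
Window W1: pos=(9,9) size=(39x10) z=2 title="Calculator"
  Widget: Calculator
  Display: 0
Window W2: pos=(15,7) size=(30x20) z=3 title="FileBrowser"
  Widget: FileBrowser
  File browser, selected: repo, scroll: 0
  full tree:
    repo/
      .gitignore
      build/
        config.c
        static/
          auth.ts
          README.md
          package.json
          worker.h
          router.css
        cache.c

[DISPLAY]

                                        
 ┏━━━━━━━━━━━━━━━━━━━━━━━━━━━━━━━━━━━━┓ 
 ┃ FileBrowser                        ┃ 
 ┠────────────────────────────────────┨ 
 ┃> [-] repo/                         ┃ 
 ┃   ┏━━━━━━━━━━━━━━━━━━━━━━━━━━━━┓   ┃ 
 ┃   ┃ FileBrowser                ┃   ┃ 
━━━━━┠────────────────────────────┨━━┓┃ 
 Calc┃> [-] repo/                 ┃  ┃┃ 
─────┃    .gitignore              ┃──┨┃ 
     ┃    [+] build/              ┃ 0┃┃ 
┌───┬┃                            ┃  ┃┛ 
│ 7 │┃                            ┃  ┃  
├───┼┃                            ┃  ┃  
│ 4 │┃                            ┃  ┃  
└───┴┃                            ┃  ┃  
━━━━━┃                            ┃━━┛  
     ┃                            ┃     
     ┃                            ┃     
     ┃                            ┃     
     ┃                            ┃     
     ┃                            ┃     
     ┃                            ┃     


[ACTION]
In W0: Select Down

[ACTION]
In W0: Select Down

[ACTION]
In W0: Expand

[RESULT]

                                        
 ┏━━━━━━━━━━━━━━━━━━━━━━━━━━━━━━━━━━━━┓ 
 ┃ FileBrowser                        ┃ 
 ┠────────────────────────────────────┨ 
 ┃  [-] repo/                         ┃ 
 ┃   ┏━━━━━━━━━━━━━━━━━━━━━━━━━━━━┓   ┃ 
 ┃  >┃ FileBrowser                ┃   ┃ 
━━━━━┠────────────────────────────┨━━┓┃ 
 Calc┃> [-] repo/                 ┃  ┃┃ 
─────┃    .gitignore              ┃──┨┃ 
     ┃    [+] build/              ┃ 0┃┃ 
┌───┬┃                            ┃  ┃┛ 
│ 7 │┃                            ┃  ┃  
├───┼┃                            ┃  ┃  
│ 4 │┃                            ┃  ┃  
└───┴┃                            ┃  ┃  
━━━━━┃                            ┃━━┛  
     ┃                            ┃     
     ┃                            ┃     
     ┃                            ┃     
     ┃                            ┃     
     ┃                            ┃     
     ┃                            ┃     


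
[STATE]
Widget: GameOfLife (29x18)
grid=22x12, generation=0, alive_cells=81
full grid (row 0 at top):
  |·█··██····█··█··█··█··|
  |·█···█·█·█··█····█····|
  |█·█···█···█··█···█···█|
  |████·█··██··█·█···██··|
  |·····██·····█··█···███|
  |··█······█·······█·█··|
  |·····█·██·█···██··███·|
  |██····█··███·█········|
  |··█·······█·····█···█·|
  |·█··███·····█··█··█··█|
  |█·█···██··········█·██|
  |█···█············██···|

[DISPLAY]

Gen: 0                       
·█··██····█··█··█··█··       
·█···█·█·█··█····█····       
█·█···█···█··█···█···█       
████·█··██··█·█···██··       
·····██·····█··█···███       
··█······█·······█·█··       
·····█·██·█···██··███·       
██····█··███·█········       
··█·······█·····█···█·       
·█··███·····█··█··█··█       
█·█···██··········█·██       
█···█············██···       
                             
                             
                             
                             
                             


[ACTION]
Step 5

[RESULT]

Gen: 5                       
██·█·····██······███··       
█··██·██·█·█···█······       
█··█····█·█·····█·····       
█·██···············██·       
█··█·············█····       
···█·············█····       
█·········█···█·█·····       
█·██·········█·██·····       
█···█········█·····█··       
·███······██·······██·       
·██···············█··█       
··················██··       
                             
                             
                             
                             
                             


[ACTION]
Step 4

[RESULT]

Gen: 9                       
███·····███······██···       
█·█····█···█····█··█··       
█·····███·██·····██···       
█·██··█·········█·█···       
··█·██·········█·█····       
···███·········█·█····       
··············█·······       
██···········█··██····       
·············█····██··       
·············██···█·██       
·················█··██       
··················██··       
                             
                             
                             
                             
                             


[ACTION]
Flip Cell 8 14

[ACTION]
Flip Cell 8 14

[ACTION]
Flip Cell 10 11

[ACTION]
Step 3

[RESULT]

Gen: 12                      
·········██······██···       
···········█···██··█··       
···█···█··██······██··       
······██···········█··       
··█···█·······██··█···       
··████·············█··       
····██················       
················███···       
·············█·█·█····       
·············█······██       
·············█···█·█·█       
··················███·       
                             
                             
                             
                             
                             
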